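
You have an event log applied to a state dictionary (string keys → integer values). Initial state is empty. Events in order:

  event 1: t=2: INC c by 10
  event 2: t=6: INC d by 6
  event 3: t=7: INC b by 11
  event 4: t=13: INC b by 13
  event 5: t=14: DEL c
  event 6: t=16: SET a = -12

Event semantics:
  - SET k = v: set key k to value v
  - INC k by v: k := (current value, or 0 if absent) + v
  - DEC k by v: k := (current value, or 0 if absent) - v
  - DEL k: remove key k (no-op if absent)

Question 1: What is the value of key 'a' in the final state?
Answer: -12

Derivation:
Track key 'a' through all 6 events:
  event 1 (t=2: INC c by 10): a unchanged
  event 2 (t=6: INC d by 6): a unchanged
  event 3 (t=7: INC b by 11): a unchanged
  event 4 (t=13: INC b by 13): a unchanged
  event 5 (t=14: DEL c): a unchanged
  event 6 (t=16: SET a = -12): a (absent) -> -12
Final: a = -12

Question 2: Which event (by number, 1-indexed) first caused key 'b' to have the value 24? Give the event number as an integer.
Answer: 4

Derivation:
Looking for first event where b becomes 24:
  event 3: b = 11
  event 4: b 11 -> 24  <-- first match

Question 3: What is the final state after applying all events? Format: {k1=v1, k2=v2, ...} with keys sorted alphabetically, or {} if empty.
Answer: {a=-12, b=24, d=6}

Derivation:
  after event 1 (t=2: INC c by 10): {c=10}
  after event 2 (t=6: INC d by 6): {c=10, d=6}
  after event 3 (t=7: INC b by 11): {b=11, c=10, d=6}
  after event 4 (t=13: INC b by 13): {b=24, c=10, d=6}
  after event 5 (t=14: DEL c): {b=24, d=6}
  after event 6 (t=16: SET a = -12): {a=-12, b=24, d=6}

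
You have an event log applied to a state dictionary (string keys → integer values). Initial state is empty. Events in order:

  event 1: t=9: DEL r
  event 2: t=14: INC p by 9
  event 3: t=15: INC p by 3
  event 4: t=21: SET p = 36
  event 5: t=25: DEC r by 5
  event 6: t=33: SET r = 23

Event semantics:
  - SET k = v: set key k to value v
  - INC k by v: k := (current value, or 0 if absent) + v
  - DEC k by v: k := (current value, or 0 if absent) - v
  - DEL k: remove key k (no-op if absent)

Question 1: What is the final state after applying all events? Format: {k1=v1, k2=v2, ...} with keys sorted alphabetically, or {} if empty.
Answer: {p=36, r=23}

Derivation:
  after event 1 (t=9: DEL r): {}
  after event 2 (t=14: INC p by 9): {p=9}
  after event 3 (t=15: INC p by 3): {p=12}
  after event 4 (t=21: SET p = 36): {p=36}
  after event 5 (t=25: DEC r by 5): {p=36, r=-5}
  after event 6 (t=33: SET r = 23): {p=36, r=23}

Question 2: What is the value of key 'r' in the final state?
Track key 'r' through all 6 events:
  event 1 (t=9: DEL r): r (absent) -> (absent)
  event 2 (t=14: INC p by 9): r unchanged
  event 3 (t=15: INC p by 3): r unchanged
  event 4 (t=21: SET p = 36): r unchanged
  event 5 (t=25: DEC r by 5): r (absent) -> -5
  event 6 (t=33: SET r = 23): r -5 -> 23
Final: r = 23

Answer: 23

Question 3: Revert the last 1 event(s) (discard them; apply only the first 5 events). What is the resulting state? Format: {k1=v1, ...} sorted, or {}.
Keep first 5 events (discard last 1):
  after event 1 (t=9: DEL r): {}
  after event 2 (t=14: INC p by 9): {p=9}
  after event 3 (t=15: INC p by 3): {p=12}
  after event 4 (t=21: SET p = 36): {p=36}
  after event 5 (t=25: DEC r by 5): {p=36, r=-5}

Answer: {p=36, r=-5}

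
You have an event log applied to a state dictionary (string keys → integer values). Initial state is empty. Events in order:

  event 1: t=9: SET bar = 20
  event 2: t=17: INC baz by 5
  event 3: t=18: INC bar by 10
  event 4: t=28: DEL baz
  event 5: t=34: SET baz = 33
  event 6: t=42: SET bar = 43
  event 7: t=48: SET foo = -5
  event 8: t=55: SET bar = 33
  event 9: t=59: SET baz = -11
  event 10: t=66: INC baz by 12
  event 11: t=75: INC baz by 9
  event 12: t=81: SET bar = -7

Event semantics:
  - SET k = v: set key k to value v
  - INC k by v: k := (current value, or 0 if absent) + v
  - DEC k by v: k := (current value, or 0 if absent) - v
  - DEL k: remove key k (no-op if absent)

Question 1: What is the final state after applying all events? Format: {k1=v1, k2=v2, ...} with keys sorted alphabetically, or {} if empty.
Answer: {bar=-7, baz=10, foo=-5}

Derivation:
  after event 1 (t=9: SET bar = 20): {bar=20}
  after event 2 (t=17: INC baz by 5): {bar=20, baz=5}
  after event 3 (t=18: INC bar by 10): {bar=30, baz=5}
  after event 4 (t=28: DEL baz): {bar=30}
  after event 5 (t=34: SET baz = 33): {bar=30, baz=33}
  after event 6 (t=42: SET bar = 43): {bar=43, baz=33}
  after event 7 (t=48: SET foo = -5): {bar=43, baz=33, foo=-5}
  after event 8 (t=55: SET bar = 33): {bar=33, baz=33, foo=-5}
  after event 9 (t=59: SET baz = -11): {bar=33, baz=-11, foo=-5}
  after event 10 (t=66: INC baz by 12): {bar=33, baz=1, foo=-5}
  after event 11 (t=75: INC baz by 9): {bar=33, baz=10, foo=-5}
  after event 12 (t=81: SET bar = -7): {bar=-7, baz=10, foo=-5}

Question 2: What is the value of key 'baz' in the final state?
Track key 'baz' through all 12 events:
  event 1 (t=9: SET bar = 20): baz unchanged
  event 2 (t=17: INC baz by 5): baz (absent) -> 5
  event 3 (t=18: INC bar by 10): baz unchanged
  event 4 (t=28: DEL baz): baz 5 -> (absent)
  event 5 (t=34: SET baz = 33): baz (absent) -> 33
  event 6 (t=42: SET bar = 43): baz unchanged
  event 7 (t=48: SET foo = -5): baz unchanged
  event 8 (t=55: SET bar = 33): baz unchanged
  event 9 (t=59: SET baz = -11): baz 33 -> -11
  event 10 (t=66: INC baz by 12): baz -11 -> 1
  event 11 (t=75: INC baz by 9): baz 1 -> 10
  event 12 (t=81: SET bar = -7): baz unchanged
Final: baz = 10

Answer: 10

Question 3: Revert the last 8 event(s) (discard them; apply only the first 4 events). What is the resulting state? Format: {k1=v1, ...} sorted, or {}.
Answer: {bar=30}

Derivation:
Keep first 4 events (discard last 8):
  after event 1 (t=9: SET bar = 20): {bar=20}
  after event 2 (t=17: INC baz by 5): {bar=20, baz=5}
  after event 3 (t=18: INC bar by 10): {bar=30, baz=5}
  after event 4 (t=28: DEL baz): {bar=30}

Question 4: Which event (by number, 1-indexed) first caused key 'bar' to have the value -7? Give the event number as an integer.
Looking for first event where bar becomes -7:
  event 1: bar = 20
  event 2: bar = 20
  event 3: bar = 30
  event 4: bar = 30
  event 5: bar = 30
  event 6: bar = 43
  event 7: bar = 43
  event 8: bar = 33
  event 9: bar = 33
  event 10: bar = 33
  event 11: bar = 33
  event 12: bar 33 -> -7  <-- first match

Answer: 12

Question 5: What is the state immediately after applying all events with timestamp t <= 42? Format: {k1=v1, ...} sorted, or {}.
Answer: {bar=43, baz=33}

Derivation:
Apply events with t <= 42 (6 events):
  after event 1 (t=9: SET bar = 20): {bar=20}
  after event 2 (t=17: INC baz by 5): {bar=20, baz=5}
  after event 3 (t=18: INC bar by 10): {bar=30, baz=5}
  after event 4 (t=28: DEL baz): {bar=30}
  after event 5 (t=34: SET baz = 33): {bar=30, baz=33}
  after event 6 (t=42: SET bar = 43): {bar=43, baz=33}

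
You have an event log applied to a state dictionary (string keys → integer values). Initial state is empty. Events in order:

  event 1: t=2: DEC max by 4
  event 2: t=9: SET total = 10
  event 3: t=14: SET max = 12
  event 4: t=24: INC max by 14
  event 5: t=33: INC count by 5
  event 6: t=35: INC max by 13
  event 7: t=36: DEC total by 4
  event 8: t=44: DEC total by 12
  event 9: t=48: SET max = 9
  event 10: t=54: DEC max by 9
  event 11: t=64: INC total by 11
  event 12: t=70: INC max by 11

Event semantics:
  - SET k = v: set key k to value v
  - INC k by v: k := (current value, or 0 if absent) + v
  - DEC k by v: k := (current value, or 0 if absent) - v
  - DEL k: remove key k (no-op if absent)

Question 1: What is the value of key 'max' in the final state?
Track key 'max' through all 12 events:
  event 1 (t=2: DEC max by 4): max (absent) -> -4
  event 2 (t=9: SET total = 10): max unchanged
  event 3 (t=14: SET max = 12): max -4 -> 12
  event 4 (t=24: INC max by 14): max 12 -> 26
  event 5 (t=33: INC count by 5): max unchanged
  event 6 (t=35: INC max by 13): max 26 -> 39
  event 7 (t=36: DEC total by 4): max unchanged
  event 8 (t=44: DEC total by 12): max unchanged
  event 9 (t=48: SET max = 9): max 39 -> 9
  event 10 (t=54: DEC max by 9): max 9 -> 0
  event 11 (t=64: INC total by 11): max unchanged
  event 12 (t=70: INC max by 11): max 0 -> 11
Final: max = 11

Answer: 11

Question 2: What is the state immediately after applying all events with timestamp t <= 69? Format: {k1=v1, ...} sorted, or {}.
Apply events with t <= 69 (11 events):
  after event 1 (t=2: DEC max by 4): {max=-4}
  after event 2 (t=9: SET total = 10): {max=-4, total=10}
  after event 3 (t=14: SET max = 12): {max=12, total=10}
  after event 4 (t=24: INC max by 14): {max=26, total=10}
  after event 5 (t=33: INC count by 5): {count=5, max=26, total=10}
  after event 6 (t=35: INC max by 13): {count=5, max=39, total=10}
  after event 7 (t=36: DEC total by 4): {count=5, max=39, total=6}
  after event 8 (t=44: DEC total by 12): {count=5, max=39, total=-6}
  after event 9 (t=48: SET max = 9): {count=5, max=9, total=-6}
  after event 10 (t=54: DEC max by 9): {count=5, max=0, total=-6}
  after event 11 (t=64: INC total by 11): {count=5, max=0, total=5}

Answer: {count=5, max=0, total=5}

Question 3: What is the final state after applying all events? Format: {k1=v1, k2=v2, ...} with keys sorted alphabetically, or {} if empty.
Answer: {count=5, max=11, total=5}

Derivation:
  after event 1 (t=2: DEC max by 4): {max=-4}
  after event 2 (t=9: SET total = 10): {max=-4, total=10}
  after event 3 (t=14: SET max = 12): {max=12, total=10}
  after event 4 (t=24: INC max by 14): {max=26, total=10}
  after event 5 (t=33: INC count by 5): {count=5, max=26, total=10}
  after event 6 (t=35: INC max by 13): {count=5, max=39, total=10}
  after event 7 (t=36: DEC total by 4): {count=5, max=39, total=6}
  after event 8 (t=44: DEC total by 12): {count=5, max=39, total=-6}
  after event 9 (t=48: SET max = 9): {count=5, max=9, total=-6}
  after event 10 (t=54: DEC max by 9): {count=5, max=0, total=-6}
  after event 11 (t=64: INC total by 11): {count=5, max=0, total=5}
  after event 12 (t=70: INC max by 11): {count=5, max=11, total=5}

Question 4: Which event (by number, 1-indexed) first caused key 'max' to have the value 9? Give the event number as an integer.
Answer: 9

Derivation:
Looking for first event where max becomes 9:
  event 1: max = -4
  event 2: max = -4
  event 3: max = 12
  event 4: max = 26
  event 5: max = 26
  event 6: max = 39
  event 7: max = 39
  event 8: max = 39
  event 9: max 39 -> 9  <-- first match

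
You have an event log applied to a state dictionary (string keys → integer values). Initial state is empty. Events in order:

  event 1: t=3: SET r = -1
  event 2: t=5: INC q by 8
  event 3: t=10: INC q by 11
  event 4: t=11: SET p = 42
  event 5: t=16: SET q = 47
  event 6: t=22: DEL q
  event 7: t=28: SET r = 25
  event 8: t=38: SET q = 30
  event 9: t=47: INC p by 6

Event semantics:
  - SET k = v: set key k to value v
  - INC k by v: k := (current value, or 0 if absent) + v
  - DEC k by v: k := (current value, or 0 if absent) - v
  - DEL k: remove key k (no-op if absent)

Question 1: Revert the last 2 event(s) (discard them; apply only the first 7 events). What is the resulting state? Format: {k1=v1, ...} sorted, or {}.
Answer: {p=42, r=25}

Derivation:
Keep first 7 events (discard last 2):
  after event 1 (t=3: SET r = -1): {r=-1}
  after event 2 (t=5: INC q by 8): {q=8, r=-1}
  after event 3 (t=10: INC q by 11): {q=19, r=-1}
  after event 4 (t=11: SET p = 42): {p=42, q=19, r=-1}
  after event 5 (t=16: SET q = 47): {p=42, q=47, r=-1}
  after event 6 (t=22: DEL q): {p=42, r=-1}
  after event 7 (t=28: SET r = 25): {p=42, r=25}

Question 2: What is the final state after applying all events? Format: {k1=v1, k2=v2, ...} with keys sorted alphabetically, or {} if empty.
Answer: {p=48, q=30, r=25}

Derivation:
  after event 1 (t=3: SET r = -1): {r=-1}
  after event 2 (t=5: INC q by 8): {q=8, r=-1}
  after event 3 (t=10: INC q by 11): {q=19, r=-1}
  after event 4 (t=11: SET p = 42): {p=42, q=19, r=-1}
  after event 5 (t=16: SET q = 47): {p=42, q=47, r=-1}
  after event 6 (t=22: DEL q): {p=42, r=-1}
  after event 7 (t=28: SET r = 25): {p=42, r=25}
  after event 8 (t=38: SET q = 30): {p=42, q=30, r=25}
  after event 9 (t=47: INC p by 6): {p=48, q=30, r=25}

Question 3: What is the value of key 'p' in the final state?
Answer: 48

Derivation:
Track key 'p' through all 9 events:
  event 1 (t=3: SET r = -1): p unchanged
  event 2 (t=5: INC q by 8): p unchanged
  event 3 (t=10: INC q by 11): p unchanged
  event 4 (t=11: SET p = 42): p (absent) -> 42
  event 5 (t=16: SET q = 47): p unchanged
  event 6 (t=22: DEL q): p unchanged
  event 7 (t=28: SET r = 25): p unchanged
  event 8 (t=38: SET q = 30): p unchanged
  event 9 (t=47: INC p by 6): p 42 -> 48
Final: p = 48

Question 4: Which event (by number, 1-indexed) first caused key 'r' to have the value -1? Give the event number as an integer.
Looking for first event where r becomes -1:
  event 1: r (absent) -> -1  <-- first match

Answer: 1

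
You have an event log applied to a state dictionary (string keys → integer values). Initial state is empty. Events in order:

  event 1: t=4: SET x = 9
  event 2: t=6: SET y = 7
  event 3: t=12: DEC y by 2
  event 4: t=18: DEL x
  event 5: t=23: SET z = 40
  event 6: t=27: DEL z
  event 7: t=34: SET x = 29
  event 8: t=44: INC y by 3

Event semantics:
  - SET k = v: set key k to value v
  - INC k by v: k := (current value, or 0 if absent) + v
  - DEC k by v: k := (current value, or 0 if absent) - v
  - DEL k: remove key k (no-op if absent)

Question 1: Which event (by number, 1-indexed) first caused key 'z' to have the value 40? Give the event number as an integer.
Answer: 5

Derivation:
Looking for first event where z becomes 40:
  event 5: z (absent) -> 40  <-- first match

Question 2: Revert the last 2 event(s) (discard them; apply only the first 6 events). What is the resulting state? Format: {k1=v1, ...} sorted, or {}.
Keep first 6 events (discard last 2):
  after event 1 (t=4: SET x = 9): {x=9}
  after event 2 (t=6: SET y = 7): {x=9, y=7}
  after event 3 (t=12: DEC y by 2): {x=9, y=5}
  after event 4 (t=18: DEL x): {y=5}
  after event 5 (t=23: SET z = 40): {y=5, z=40}
  after event 6 (t=27: DEL z): {y=5}

Answer: {y=5}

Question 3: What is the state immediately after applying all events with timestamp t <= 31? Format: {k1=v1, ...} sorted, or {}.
Apply events with t <= 31 (6 events):
  after event 1 (t=4: SET x = 9): {x=9}
  after event 2 (t=6: SET y = 7): {x=9, y=7}
  after event 3 (t=12: DEC y by 2): {x=9, y=5}
  after event 4 (t=18: DEL x): {y=5}
  after event 5 (t=23: SET z = 40): {y=5, z=40}
  after event 6 (t=27: DEL z): {y=5}

Answer: {y=5}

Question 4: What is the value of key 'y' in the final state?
Track key 'y' through all 8 events:
  event 1 (t=4: SET x = 9): y unchanged
  event 2 (t=6: SET y = 7): y (absent) -> 7
  event 3 (t=12: DEC y by 2): y 7 -> 5
  event 4 (t=18: DEL x): y unchanged
  event 5 (t=23: SET z = 40): y unchanged
  event 6 (t=27: DEL z): y unchanged
  event 7 (t=34: SET x = 29): y unchanged
  event 8 (t=44: INC y by 3): y 5 -> 8
Final: y = 8

Answer: 8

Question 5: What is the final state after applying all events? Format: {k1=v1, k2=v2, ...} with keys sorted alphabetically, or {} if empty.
  after event 1 (t=4: SET x = 9): {x=9}
  after event 2 (t=6: SET y = 7): {x=9, y=7}
  after event 3 (t=12: DEC y by 2): {x=9, y=5}
  after event 4 (t=18: DEL x): {y=5}
  after event 5 (t=23: SET z = 40): {y=5, z=40}
  after event 6 (t=27: DEL z): {y=5}
  after event 7 (t=34: SET x = 29): {x=29, y=5}
  after event 8 (t=44: INC y by 3): {x=29, y=8}

Answer: {x=29, y=8}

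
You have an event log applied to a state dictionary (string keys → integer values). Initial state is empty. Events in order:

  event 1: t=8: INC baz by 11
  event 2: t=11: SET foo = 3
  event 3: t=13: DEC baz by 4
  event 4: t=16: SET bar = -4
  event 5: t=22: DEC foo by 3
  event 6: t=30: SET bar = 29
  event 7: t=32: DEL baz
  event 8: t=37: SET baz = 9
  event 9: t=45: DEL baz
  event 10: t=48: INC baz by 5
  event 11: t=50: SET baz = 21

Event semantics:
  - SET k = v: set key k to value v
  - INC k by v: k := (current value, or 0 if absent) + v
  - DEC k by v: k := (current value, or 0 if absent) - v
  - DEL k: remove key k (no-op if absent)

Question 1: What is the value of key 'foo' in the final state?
Answer: 0

Derivation:
Track key 'foo' through all 11 events:
  event 1 (t=8: INC baz by 11): foo unchanged
  event 2 (t=11: SET foo = 3): foo (absent) -> 3
  event 3 (t=13: DEC baz by 4): foo unchanged
  event 4 (t=16: SET bar = -4): foo unchanged
  event 5 (t=22: DEC foo by 3): foo 3 -> 0
  event 6 (t=30: SET bar = 29): foo unchanged
  event 7 (t=32: DEL baz): foo unchanged
  event 8 (t=37: SET baz = 9): foo unchanged
  event 9 (t=45: DEL baz): foo unchanged
  event 10 (t=48: INC baz by 5): foo unchanged
  event 11 (t=50: SET baz = 21): foo unchanged
Final: foo = 0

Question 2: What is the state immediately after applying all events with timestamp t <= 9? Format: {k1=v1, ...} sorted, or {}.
Apply events with t <= 9 (1 events):
  after event 1 (t=8: INC baz by 11): {baz=11}

Answer: {baz=11}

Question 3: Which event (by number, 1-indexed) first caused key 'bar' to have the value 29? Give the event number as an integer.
Answer: 6

Derivation:
Looking for first event where bar becomes 29:
  event 4: bar = -4
  event 5: bar = -4
  event 6: bar -4 -> 29  <-- first match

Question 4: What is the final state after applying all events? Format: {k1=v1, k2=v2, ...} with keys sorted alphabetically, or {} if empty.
Answer: {bar=29, baz=21, foo=0}

Derivation:
  after event 1 (t=8: INC baz by 11): {baz=11}
  after event 2 (t=11: SET foo = 3): {baz=11, foo=3}
  after event 3 (t=13: DEC baz by 4): {baz=7, foo=3}
  after event 4 (t=16: SET bar = -4): {bar=-4, baz=7, foo=3}
  after event 5 (t=22: DEC foo by 3): {bar=-4, baz=7, foo=0}
  after event 6 (t=30: SET bar = 29): {bar=29, baz=7, foo=0}
  after event 7 (t=32: DEL baz): {bar=29, foo=0}
  after event 8 (t=37: SET baz = 9): {bar=29, baz=9, foo=0}
  after event 9 (t=45: DEL baz): {bar=29, foo=0}
  after event 10 (t=48: INC baz by 5): {bar=29, baz=5, foo=0}
  after event 11 (t=50: SET baz = 21): {bar=29, baz=21, foo=0}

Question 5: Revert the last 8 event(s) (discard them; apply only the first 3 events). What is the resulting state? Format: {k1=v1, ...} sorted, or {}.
Answer: {baz=7, foo=3}

Derivation:
Keep first 3 events (discard last 8):
  after event 1 (t=8: INC baz by 11): {baz=11}
  after event 2 (t=11: SET foo = 3): {baz=11, foo=3}
  after event 3 (t=13: DEC baz by 4): {baz=7, foo=3}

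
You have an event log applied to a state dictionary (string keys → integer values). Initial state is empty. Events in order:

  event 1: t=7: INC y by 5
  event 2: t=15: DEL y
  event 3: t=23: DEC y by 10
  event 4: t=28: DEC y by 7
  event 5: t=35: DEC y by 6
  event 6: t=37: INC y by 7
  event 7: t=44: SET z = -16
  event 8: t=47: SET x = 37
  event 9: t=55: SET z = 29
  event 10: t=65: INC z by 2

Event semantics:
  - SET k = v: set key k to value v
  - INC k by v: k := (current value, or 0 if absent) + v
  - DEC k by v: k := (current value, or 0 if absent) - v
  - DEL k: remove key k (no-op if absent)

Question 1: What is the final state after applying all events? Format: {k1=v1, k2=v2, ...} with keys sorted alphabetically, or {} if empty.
Answer: {x=37, y=-16, z=31}

Derivation:
  after event 1 (t=7: INC y by 5): {y=5}
  after event 2 (t=15: DEL y): {}
  after event 3 (t=23: DEC y by 10): {y=-10}
  after event 4 (t=28: DEC y by 7): {y=-17}
  after event 5 (t=35: DEC y by 6): {y=-23}
  after event 6 (t=37: INC y by 7): {y=-16}
  after event 7 (t=44: SET z = -16): {y=-16, z=-16}
  after event 8 (t=47: SET x = 37): {x=37, y=-16, z=-16}
  after event 9 (t=55: SET z = 29): {x=37, y=-16, z=29}
  after event 10 (t=65: INC z by 2): {x=37, y=-16, z=31}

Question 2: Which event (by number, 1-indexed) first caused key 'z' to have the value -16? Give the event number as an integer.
Answer: 7

Derivation:
Looking for first event where z becomes -16:
  event 7: z (absent) -> -16  <-- first match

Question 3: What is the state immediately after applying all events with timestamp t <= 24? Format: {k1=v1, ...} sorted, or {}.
Apply events with t <= 24 (3 events):
  after event 1 (t=7: INC y by 5): {y=5}
  after event 2 (t=15: DEL y): {}
  after event 3 (t=23: DEC y by 10): {y=-10}

Answer: {y=-10}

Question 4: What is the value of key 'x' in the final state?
Answer: 37

Derivation:
Track key 'x' through all 10 events:
  event 1 (t=7: INC y by 5): x unchanged
  event 2 (t=15: DEL y): x unchanged
  event 3 (t=23: DEC y by 10): x unchanged
  event 4 (t=28: DEC y by 7): x unchanged
  event 5 (t=35: DEC y by 6): x unchanged
  event 6 (t=37: INC y by 7): x unchanged
  event 7 (t=44: SET z = -16): x unchanged
  event 8 (t=47: SET x = 37): x (absent) -> 37
  event 9 (t=55: SET z = 29): x unchanged
  event 10 (t=65: INC z by 2): x unchanged
Final: x = 37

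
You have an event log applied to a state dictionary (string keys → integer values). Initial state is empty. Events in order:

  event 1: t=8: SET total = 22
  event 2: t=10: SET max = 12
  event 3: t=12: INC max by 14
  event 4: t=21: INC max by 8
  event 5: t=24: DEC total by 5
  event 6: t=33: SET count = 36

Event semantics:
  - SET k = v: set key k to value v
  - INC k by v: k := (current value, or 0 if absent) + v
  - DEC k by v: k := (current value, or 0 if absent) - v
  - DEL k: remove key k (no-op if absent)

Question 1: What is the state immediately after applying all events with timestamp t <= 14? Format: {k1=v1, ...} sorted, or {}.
Apply events with t <= 14 (3 events):
  after event 1 (t=8: SET total = 22): {total=22}
  after event 2 (t=10: SET max = 12): {max=12, total=22}
  after event 3 (t=12: INC max by 14): {max=26, total=22}

Answer: {max=26, total=22}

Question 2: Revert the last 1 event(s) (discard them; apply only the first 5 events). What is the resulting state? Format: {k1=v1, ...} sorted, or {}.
Keep first 5 events (discard last 1):
  after event 1 (t=8: SET total = 22): {total=22}
  after event 2 (t=10: SET max = 12): {max=12, total=22}
  after event 3 (t=12: INC max by 14): {max=26, total=22}
  after event 4 (t=21: INC max by 8): {max=34, total=22}
  after event 5 (t=24: DEC total by 5): {max=34, total=17}

Answer: {max=34, total=17}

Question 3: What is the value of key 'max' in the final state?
Answer: 34

Derivation:
Track key 'max' through all 6 events:
  event 1 (t=8: SET total = 22): max unchanged
  event 2 (t=10: SET max = 12): max (absent) -> 12
  event 3 (t=12: INC max by 14): max 12 -> 26
  event 4 (t=21: INC max by 8): max 26 -> 34
  event 5 (t=24: DEC total by 5): max unchanged
  event 6 (t=33: SET count = 36): max unchanged
Final: max = 34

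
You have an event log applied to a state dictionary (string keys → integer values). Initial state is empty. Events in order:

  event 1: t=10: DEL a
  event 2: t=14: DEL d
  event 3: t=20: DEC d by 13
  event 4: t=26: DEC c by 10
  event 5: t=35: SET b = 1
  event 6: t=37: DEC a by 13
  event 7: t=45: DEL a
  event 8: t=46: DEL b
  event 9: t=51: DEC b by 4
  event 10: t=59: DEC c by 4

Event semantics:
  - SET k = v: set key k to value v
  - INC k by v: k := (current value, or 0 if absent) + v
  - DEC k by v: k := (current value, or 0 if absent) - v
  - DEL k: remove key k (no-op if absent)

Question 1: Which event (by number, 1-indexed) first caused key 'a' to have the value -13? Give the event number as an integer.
Looking for first event where a becomes -13:
  event 6: a (absent) -> -13  <-- first match

Answer: 6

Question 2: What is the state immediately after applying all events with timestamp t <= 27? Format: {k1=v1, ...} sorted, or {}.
Apply events with t <= 27 (4 events):
  after event 1 (t=10: DEL a): {}
  after event 2 (t=14: DEL d): {}
  after event 3 (t=20: DEC d by 13): {d=-13}
  after event 4 (t=26: DEC c by 10): {c=-10, d=-13}

Answer: {c=-10, d=-13}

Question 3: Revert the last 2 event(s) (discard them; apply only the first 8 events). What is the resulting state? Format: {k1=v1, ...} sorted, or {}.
Answer: {c=-10, d=-13}

Derivation:
Keep first 8 events (discard last 2):
  after event 1 (t=10: DEL a): {}
  after event 2 (t=14: DEL d): {}
  after event 3 (t=20: DEC d by 13): {d=-13}
  after event 4 (t=26: DEC c by 10): {c=-10, d=-13}
  after event 5 (t=35: SET b = 1): {b=1, c=-10, d=-13}
  after event 6 (t=37: DEC a by 13): {a=-13, b=1, c=-10, d=-13}
  after event 7 (t=45: DEL a): {b=1, c=-10, d=-13}
  after event 8 (t=46: DEL b): {c=-10, d=-13}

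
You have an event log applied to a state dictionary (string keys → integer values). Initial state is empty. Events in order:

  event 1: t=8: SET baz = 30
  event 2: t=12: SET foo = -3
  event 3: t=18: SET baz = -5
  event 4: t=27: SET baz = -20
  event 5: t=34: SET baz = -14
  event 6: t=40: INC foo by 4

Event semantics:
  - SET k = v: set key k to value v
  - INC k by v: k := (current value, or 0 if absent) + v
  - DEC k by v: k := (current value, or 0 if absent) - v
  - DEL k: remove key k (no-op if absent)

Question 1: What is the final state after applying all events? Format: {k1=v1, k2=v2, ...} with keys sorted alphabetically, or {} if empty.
Answer: {baz=-14, foo=1}

Derivation:
  after event 1 (t=8: SET baz = 30): {baz=30}
  after event 2 (t=12: SET foo = -3): {baz=30, foo=-3}
  after event 3 (t=18: SET baz = -5): {baz=-5, foo=-3}
  after event 4 (t=27: SET baz = -20): {baz=-20, foo=-3}
  after event 5 (t=34: SET baz = -14): {baz=-14, foo=-3}
  after event 6 (t=40: INC foo by 4): {baz=-14, foo=1}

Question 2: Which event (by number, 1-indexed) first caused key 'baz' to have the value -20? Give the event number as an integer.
Answer: 4

Derivation:
Looking for first event where baz becomes -20:
  event 1: baz = 30
  event 2: baz = 30
  event 3: baz = -5
  event 4: baz -5 -> -20  <-- first match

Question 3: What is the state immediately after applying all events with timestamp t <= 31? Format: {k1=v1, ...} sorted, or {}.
Answer: {baz=-20, foo=-3}

Derivation:
Apply events with t <= 31 (4 events):
  after event 1 (t=8: SET baz = 30): {baz=30}
  after event 2 (t=12: SET foo = -3): {baz=30, foo=-3}
  after event 3 (t=18: SET baz = -5): {baz=-5, foo=-3}
  after event 4 (t=27: SET baz = -20): {baz=-20, foo=-3}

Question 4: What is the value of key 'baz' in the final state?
Track key 'baz' through all 6 events:
  event 1 (t=8: SET baz = 30): baz (absent) -> 30
  event 2 (t=12: SET foo = -3): baz unchanged
  event 3 (t=18: SET baz = -5): baz 30 -> -5
  event 4 (t=27: SET baz = -20): baz -5 -> -20
  event 5 (t=34: SET baz = -14): baz -20 -> -14
  event 6 (t=40: INC foo by 4): baz unchanged
Final: baz = -14

Answer: -14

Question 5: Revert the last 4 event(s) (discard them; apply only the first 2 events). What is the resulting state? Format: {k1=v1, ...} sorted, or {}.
Keep first 2 events (discard last 4):
  after event 1 (t=8: SET baz = 30): {baz=30}
  after event 2 (t=12: SET foo = -3): {baz=30, foo=-3}

Answer: {baz=30, foo=-3}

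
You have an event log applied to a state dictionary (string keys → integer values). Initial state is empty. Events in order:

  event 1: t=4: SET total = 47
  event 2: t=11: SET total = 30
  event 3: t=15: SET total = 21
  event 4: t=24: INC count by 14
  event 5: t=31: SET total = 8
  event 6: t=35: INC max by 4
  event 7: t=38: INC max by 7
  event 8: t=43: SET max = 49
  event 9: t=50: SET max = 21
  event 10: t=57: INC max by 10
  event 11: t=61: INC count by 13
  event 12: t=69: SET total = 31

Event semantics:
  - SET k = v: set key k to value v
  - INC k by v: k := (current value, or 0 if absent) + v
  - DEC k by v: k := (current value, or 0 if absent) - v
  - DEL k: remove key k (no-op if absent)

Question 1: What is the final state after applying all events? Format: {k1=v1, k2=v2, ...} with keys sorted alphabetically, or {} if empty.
  after event 1 (t=4: SET total = 47): {total=47}
  after event 2 (t=11: SET total = 30): {total=30}
  after event 3 (t=15: SET total = 21): {total=21}
  after event 4 (t=24: INC count by 14): {count=14, total=21}
  after event 5 (t=31: SET total = 8): {count=14, total=8}
  after event 6 (t=35: INC max by 4): {count=14, max=4, total=8}
  after event 7 (t=38: INC max by 7): {count=14, max=11, total=8}
  after event 8 (t=43: SET max = 49): {count=14, max=49, total=8}
  after event 9 (t=50: SET max = 21): {count=14, max=21, total=8}
  after event 10 (t=57: INC max by 10): {count=14, max=31, total=8}
  after event 11 (t=61: INC count by 13): {count=27, max=31, total=8}
  after event 12 (t=69: SET total = 31): {count=27, max=31, total=31}

Answer: {count=27, max=31, total=31}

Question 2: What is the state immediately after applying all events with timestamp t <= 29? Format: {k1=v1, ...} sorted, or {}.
Answer: {count=14, total=21}

Derivation:
Apply events with t <= 29 (4 events):
  after event 1 (t=4: SET total = 47): {total=47}
  after event 2 (t=11: SET total = 30): {total=30}
  after event 3 (t=15: SET total = 21): {total=21}
  after event 4 (t=24: INC count by 14): {count=14, total=21}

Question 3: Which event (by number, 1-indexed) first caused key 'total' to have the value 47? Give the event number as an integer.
Looking for first event where total becomes 47:
  event 1: total (absent) -> 47  <-- first match

Answer: 1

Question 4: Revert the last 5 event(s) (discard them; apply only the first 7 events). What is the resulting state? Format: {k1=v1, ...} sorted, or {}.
Answer: {count=14, max=11, total=8}

Derivation:
Keep first 7 events (discard last 5):
  after event 1 (t=4: SET total = 47): {total=47}
  after event 2 (t=11: SET total = 30): {total=30}
  after event 3 (t=15: SET total = 21): {total=21}
  after event 4 (t=24: INC count by 14): {count=14, total=21}
  after event 5 (t=31: SET total = 8): {count=14, total=8}
  after event 6 (t=35: INC max by 4): {count=14, max=4, total=8}
  after event 7 (t=38: INC max by 7): {count=14, max=11, total=8}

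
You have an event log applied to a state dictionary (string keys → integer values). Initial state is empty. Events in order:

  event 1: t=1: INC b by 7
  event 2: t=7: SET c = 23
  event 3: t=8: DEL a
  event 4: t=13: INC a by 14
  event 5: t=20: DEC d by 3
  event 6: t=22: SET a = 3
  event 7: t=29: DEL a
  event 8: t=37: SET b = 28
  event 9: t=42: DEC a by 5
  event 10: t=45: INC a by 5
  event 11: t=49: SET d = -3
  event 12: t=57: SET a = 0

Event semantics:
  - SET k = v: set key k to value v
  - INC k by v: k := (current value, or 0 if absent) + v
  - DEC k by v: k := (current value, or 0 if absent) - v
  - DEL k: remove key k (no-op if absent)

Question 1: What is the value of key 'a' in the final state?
Track key 'a' through all 12 events:
  event 1 (t=1: INC b by 7): a unchanged
  event 2 (t=7: SET c = 23): a unchanged
  event 3 (t=8: DEL a): a (absent) -> (absent)
  event 4 (t=13: INC a by 14): a (absent) -> 14
  event 5 (t=20: DEC d by 3): a unchanged
  event 6 (t=22: SET a = 3): a 14 -> 3
  event 7 (t=29: DEL a): a 3 -> (absent)
  event 8 (t=37: SET b = 28): a unchanged
  event 9 (t=42: DEC a by 5): a (absent) -> -5
  event 10 (t=45: INC a by 5): a -5 -> 0
  event 11 (t=49: SET d = -3): a unchanged
  event 12 (t=57: SET a = 0): a 0 -> 0
Final: a = 0

Answer: 0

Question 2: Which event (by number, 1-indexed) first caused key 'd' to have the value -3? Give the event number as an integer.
Answer: 5

Derivation:
Looking for first event where d becomes -3:
  event 5: d (absent) -> -3  <-- first match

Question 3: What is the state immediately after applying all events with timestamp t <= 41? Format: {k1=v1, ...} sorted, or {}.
Apply events with t <= 41 (8 events):
  after event 1 (t=1: INC b by 7): {b=7}
  after event 2 (t=7: SET c = 23): {b=7, c=23}
  after event 3 (t=8: DEL a): {b=7, c=23}
  after event 4 (t=13: INC a by 14): {a=14, b=7, c=23}
  after event 5 (t=20: DEC d by 3): {a=14, b=7, c=23, d=-3}
  after event 6 (t=22: SET a = 3): {a=3, b=7, c=23, d=-3}
  after event 7 (t=29: DEL a): {b=7, c=23, d=-3}
  after event 8 (t=37: SET b = 28): {b=28, c=23, d=-3}

Answer: {b=28, c=23, d=-3}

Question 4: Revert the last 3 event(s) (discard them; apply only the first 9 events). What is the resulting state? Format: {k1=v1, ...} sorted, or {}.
Keep first 9 events (discard last 3):
  after event 1 (t=1: INC b by 7): {b=7}
  after event 2 (t=7: SET c = 23): {b=7, c=23}
  after event 3 (t=8: DEL a): {b=7, c=23}
  after event 4 (t=13: INC a by 14): {a=14, b=7, c=23}
  after event 5 (t=20: DEC d by 3): {a=14, b=7, c=23, d=-3}
  after event 6 (t=22: SET a = 3): {a=3, b=7, c=23, d=-3}
  after event 7 (t=29: DEL a): {b=7, c=23, d=-3}
  after event 8 (t=37: SET b = 28): {b=28, c=23, d=-3}
  after event 9 (t=42: DEC a by 5): {a=-5, b=28, c=23, d=-3}

Answer: {a=-5, b=28, c=23, d=-3}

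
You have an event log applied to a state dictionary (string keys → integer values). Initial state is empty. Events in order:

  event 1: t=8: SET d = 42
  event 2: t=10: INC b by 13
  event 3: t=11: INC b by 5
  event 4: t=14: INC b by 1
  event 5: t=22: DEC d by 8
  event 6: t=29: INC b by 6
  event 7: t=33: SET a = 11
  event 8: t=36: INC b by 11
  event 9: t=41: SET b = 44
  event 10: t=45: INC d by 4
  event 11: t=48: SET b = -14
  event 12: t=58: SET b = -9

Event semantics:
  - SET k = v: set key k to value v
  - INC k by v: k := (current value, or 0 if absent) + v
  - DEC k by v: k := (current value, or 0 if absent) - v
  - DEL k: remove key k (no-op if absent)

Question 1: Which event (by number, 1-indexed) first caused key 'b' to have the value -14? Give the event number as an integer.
Answer: 11

Derivation:
Looking for first event where b becomes -14:
  event 2: b = 13
  event 3: b = 18
  event 4: b = 19
  event 5: b = 19
  event 6: b = 25
  event 7: b = 25
  event 8: b = 36
  event 9: b = 44
  event 10: b = 44
  event 11: b 44 -> -14  <-- first match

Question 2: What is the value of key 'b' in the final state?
Track key 'b' through all 12 events:
  event 1 (t=8: SET d = 42): b unchanged
  event 2 (t=10: INC b by 13): b (absent) -> 13
  event 3 (t=11: INC b by 5): b 13 -> 18
  event 4 (t=14: INC b by 1): b 18 -> 19
  event 5 (t=22: DEC d by 8): b unchanged
  event 6 (t=29: INC b by 6): b 19 -> 25
  event 7 (t=33: SET a = 11): b unchanged
  event 8 (t=36: INC b by 11): b 25 -> 36
  event 9 (t=41: SET b = 44): b 36 -> 44
  event 10 (t=45: INC d by 4): b unchanged
  event 11 (t=48: SET b = -14): b 44 -> -14
  event 12 (t=58: SET b = -9): b -14 -> -9
Final: b = -9

Answer: -9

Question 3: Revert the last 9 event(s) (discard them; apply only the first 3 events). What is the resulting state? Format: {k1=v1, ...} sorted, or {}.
Answer: {b=18, d=42}

Derivation:
Keep first 3 events (discard last 9):
  after event 1 (t=8: SET d = 42): {d=42}
  after event 2 (t=10: INC b by 13): {b=13, d=42}
  after event 3 (t=11: INC b by 5): {b=18, d=42}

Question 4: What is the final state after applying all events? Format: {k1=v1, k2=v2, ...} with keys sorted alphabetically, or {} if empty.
  after event 1 (t=8: SET d = 42): {d=42}
  after event 2 (t=10: INC b by 13): {b=13, d=42}
  after event 3 (t=11: INC b by 5): {b=18, d=42}
  after event 4 (t=14: INC b by 1): {b=19, d=42}
  after event 5 (t=22: DEC d by 8): {b=19, d=34}
  after event 6 (t=29: INC b by 6): {b=25, d=34}
  after event 7 (t=33: SET a = 11): {a=11, b=25, d=34}
  after event 8 (t=36: INC b by 11): {a=11, b=36, d=34}
  after event 9 (t=41: SET b = 44): {a=11, b=44, d=34}
  after event 10 (t=45: INC d by 4): {a=11, b=44, d=38}
  after event 11 (t=48: SET b = -14): {a=11, b=-14, d=38}
  after event 12 (t=58: SET b = -9): {a=11, b=-9, d=38}

Answer: {a=11, b=-9, d=38}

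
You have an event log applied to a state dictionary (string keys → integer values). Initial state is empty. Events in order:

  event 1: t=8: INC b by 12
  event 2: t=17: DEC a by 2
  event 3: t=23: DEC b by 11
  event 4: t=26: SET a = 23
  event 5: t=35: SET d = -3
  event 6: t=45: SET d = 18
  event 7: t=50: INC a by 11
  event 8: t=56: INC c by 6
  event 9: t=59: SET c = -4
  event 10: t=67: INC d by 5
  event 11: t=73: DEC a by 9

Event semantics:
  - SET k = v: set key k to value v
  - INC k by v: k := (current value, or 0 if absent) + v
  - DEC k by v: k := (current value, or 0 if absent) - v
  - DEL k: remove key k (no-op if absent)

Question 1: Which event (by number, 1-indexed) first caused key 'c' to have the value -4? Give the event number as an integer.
Answer: 9

Derivation:
Looking for first event where c becomes -4:
  event 8: c = 6
  event 9: c 6 -> -4  <-- first match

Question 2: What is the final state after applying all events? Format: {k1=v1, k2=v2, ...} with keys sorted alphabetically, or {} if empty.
  after event 1 (t=8: INC b by 12): {b=12}
  after event 2 (t=17: DEC a by 2): {a=-2, b=12}
  after event 3 (t=23: DEC b by 11): {a=-2, b=1}
  after event 4 (t=26: SET a = 23): {a=23, b=1}
  after event 5 (t=35: SET d = -3): {a=23, b=1, d=-3}
  after event 6 (t=45: SET d = 18): {a=23, b=1, d=18}
  after event 7 (t=50: INC a by 11): {a=34, b=1, d=18}
  after event 8 (t=56: INC c by 6): {a=34, b=1, c=6, d=18}
  after event 9 (t=59: SET c = -4): {a=34, b=1, c=-4, d=18}
  after event 10 (t=67: INC d by 5): {a=34, b=1, c=-4, d=23}
  after event 11 (t=73: DEC a by 9): {a=25, b=1, c=-4, d=23}

Answer: {a=25, b=1, c=-4, d=23}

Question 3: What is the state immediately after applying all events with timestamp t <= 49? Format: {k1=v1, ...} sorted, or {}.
Answer: {a=23, b=1, d=18}

Derivation:
Apply events with t <= 49 (6 events):
  after event 1 (t=8: INC b by 12): {b=12}
  after event 2 (t=17: DEC a by 2): {a=-2, b=12}
  after event 3 (t=23: DEC b by 11): {a=-2, b=1}
  after event 4 (t=26: SET a = 23): {a=23, b=1}
  after event 5 (t=35: SET d = -3): {a=23, b=1, d=-3}
  after event 6 (t=45: SET d = 18): {a=23, b=1, d=18}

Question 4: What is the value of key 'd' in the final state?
Answer: 23

Derivation:
Track key 'd' through all 11 events:
  event 1 (t=8: INC b by 12): d unchanged
  event 2 (t=17: DEC a by 2): d unchanged
  event 3 (t=23: DEC b by 11): d unchanged
  event 4 (t=26: SET a = 23): d unchanged
  event 5 (t=35: SET d = -3): d (absent) -> -3
  event 6 (t=45: SET d = 18): d -3 -> 18
  event 7 (t=50: INC a by 11): d unchanged
  event 8 (t=56: INC c by 6): d unchanged
  event 9 (t=59: SET c = -4): d unchanged
  event 10 (t=67: INC d by 5): d 18 -> 23
  event 11 (t=73: DEC a by 9): d unchanged
Final: d = 23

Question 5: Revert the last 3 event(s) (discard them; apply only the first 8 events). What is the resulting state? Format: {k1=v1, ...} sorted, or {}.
Keep first 8 events (discard last 3):
  after event 1 (t=8: INC b by 12): {b=12}
  after event 2 (t=17: DEC a by 2): {a=-2, b=12}
  after event 3 (t=23: DEC b by 11): {a=-2, b=1}
  after event 4 (t=26: SET a = 23): {a=23, b=1}
  after event 5 (t=35: SET d = -3): {a=23, b=1, d=-3}
  after event 6 (t=45: SET d = 18): {a=23, b=1, d=18}
  after event 7 (t=50: INC a by 11): {a=34, b=1, d=18}
  after event 8 (t=56: INC c by 6): {a=34, b=1, c=6, d=18}

Answer: {a=34, b=1, c=6, d=18}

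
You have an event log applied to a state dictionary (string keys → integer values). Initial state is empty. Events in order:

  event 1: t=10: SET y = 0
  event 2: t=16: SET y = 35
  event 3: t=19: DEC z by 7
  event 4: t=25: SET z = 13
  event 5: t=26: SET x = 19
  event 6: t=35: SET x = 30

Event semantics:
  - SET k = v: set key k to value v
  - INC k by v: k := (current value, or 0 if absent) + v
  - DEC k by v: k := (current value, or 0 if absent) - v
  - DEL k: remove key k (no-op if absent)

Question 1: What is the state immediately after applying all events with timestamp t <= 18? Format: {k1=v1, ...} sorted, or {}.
Answer: {y=35}

Derivation:
Apply events with t <= 18 (2 events):
  after event 1 (t=10: SET y = 0): {y=0}
  after event 2 (t=16: SET y = 35): {y=35}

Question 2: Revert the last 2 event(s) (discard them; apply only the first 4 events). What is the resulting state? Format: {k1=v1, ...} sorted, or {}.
Answer: {y=35, z=13}

Derivation:
Keep first 4 events (discard last 2):
  after event 1 (t=10: SET y = 0): {y=0}
  after event 2 (t=16: SET y = 35): {y=35}
  after event 3 (t=19: DEC z by 7): {y=35, z=-7}
  after event 4 (t=25: SET z = 13): {y=35, z=13}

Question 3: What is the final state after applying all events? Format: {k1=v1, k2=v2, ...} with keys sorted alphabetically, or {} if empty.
  after event 1 (t=10: SET y = 0): {y=0}
  after event 2 (t=16: SET y = 35): {y=35}
  after event 3 (t=19: DEC z by 7): {y=35, z=-7}
  after event 4 (t=25: SET z = 13): {y=35, z=13}
  after event 5 (t=26: SET x = 19): {x=19, y=35, z=13}
  after event 6 (t=35: SET x = 30): {x=30, y=35, z=13}

Answer: {x=30, y=35, z=13}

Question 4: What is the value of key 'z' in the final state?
Answer: 13

Derivation:
Track key 'z' through all 6 events:
  event 1 (t=10: SET y = 0): z unchanged
  event 2 (t=16: SET y = 35): z unchanged
  event 3 (t=19: DEC z by 7): z (absent) -> -7
  event 4 (t=25: SET z = 13): z -7 -> 13
  event 5 (t=26: SET x = 19): z unchanged
  event 6 (t=35: SET x = 30): z unchanged
Final: z = 13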